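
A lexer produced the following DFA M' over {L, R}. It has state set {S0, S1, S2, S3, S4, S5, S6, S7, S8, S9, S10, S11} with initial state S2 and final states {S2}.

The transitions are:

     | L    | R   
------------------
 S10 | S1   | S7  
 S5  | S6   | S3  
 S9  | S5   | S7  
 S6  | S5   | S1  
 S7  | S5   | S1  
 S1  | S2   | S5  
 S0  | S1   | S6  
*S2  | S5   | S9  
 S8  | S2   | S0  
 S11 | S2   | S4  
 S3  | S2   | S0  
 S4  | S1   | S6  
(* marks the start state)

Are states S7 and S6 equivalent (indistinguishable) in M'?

First remove the unreachable states {S4,S8,S10,S11}; 8 states remain.
Initial partition by acceptance: {S2} | {S0,S1,S3,S5,S6,S7,S9}.
Split {S0,S1,S3,S5,S6,S7,S9} by δ(·,L) → {S0,S5,S6,S7,S9} and {S1,S3}.
Refine {S0,S5,S6,S7,S9} on symbol L: members go to different blocks, giving {S5,S6,S7,S9} and {S0}.
Refine {S5,S6,S7,S9} on symbol R: members go to different blocks, giving {S5,S6,S7} and {S9}.
Refine {S1,S3} on symbol R: members go to different blocks, giving {S1} and {S3}.
On input R, block {S5,S6,S7} splits into {S6,S7} and {S5}.
No further refinement is possible. Final partition (7 blocks): {S2} | {S6,S7} | {S1} | {S0} | {S9} | {S3} | {S5}.
S7 and S6 lie in the same block of the stable partition, so they are equivalent — no string distinguishes them.

Yes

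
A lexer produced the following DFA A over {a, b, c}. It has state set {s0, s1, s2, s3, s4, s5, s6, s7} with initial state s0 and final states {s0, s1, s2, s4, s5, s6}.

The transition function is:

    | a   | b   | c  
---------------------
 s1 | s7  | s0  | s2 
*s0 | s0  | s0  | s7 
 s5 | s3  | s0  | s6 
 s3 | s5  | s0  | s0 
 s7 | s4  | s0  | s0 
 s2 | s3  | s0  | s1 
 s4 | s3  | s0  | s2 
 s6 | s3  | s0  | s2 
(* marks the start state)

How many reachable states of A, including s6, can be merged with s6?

5

P0 = {s0,s1,s2,s4,s5,s6} | {s3,s7}.
Refine {s0,s1,s2,s4,s5,s6} on symbol a: members go to different blocks, giving {s1,s2,s4,s5,s6} and {s0}.
No further refinement is possible. Final partition (3 blocks): {s1,s2,s4,s5,s6} | {s3,s7} | {s0}.
State s6 belongs to the block {s1,s2,s4,s5,s6}, which has 5 states.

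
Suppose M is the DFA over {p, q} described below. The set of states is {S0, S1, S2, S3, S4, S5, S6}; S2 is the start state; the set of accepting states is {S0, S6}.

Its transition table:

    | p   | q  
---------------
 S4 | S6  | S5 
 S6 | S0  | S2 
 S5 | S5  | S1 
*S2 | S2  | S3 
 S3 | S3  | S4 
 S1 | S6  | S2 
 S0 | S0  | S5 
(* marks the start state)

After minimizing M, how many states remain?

7

Start with accepting vs non-accepting: {S0,S6} | {S1,S2,S3,S4,S5}.
Split {S1,S2,S3,S4,S5} by δ(·,p) → {S2,S3,S5} and {S1,S4}.
Split {S2,S3,S5} by δ(·,q) → {S3,S5} and {S2}.
On input q, block {S0,S6} splits into {S0} and {S6}.
Split {S1,S4} by δ(·,q) → {S1} and {S4}.
On input q, block {S3,S5} splits into {S3} and {S5}.
No further refinement is possible. Final partition (7 blocks): {S0} | {S3} | {S1} | {S2} | {S6} | {S4} | {S5}.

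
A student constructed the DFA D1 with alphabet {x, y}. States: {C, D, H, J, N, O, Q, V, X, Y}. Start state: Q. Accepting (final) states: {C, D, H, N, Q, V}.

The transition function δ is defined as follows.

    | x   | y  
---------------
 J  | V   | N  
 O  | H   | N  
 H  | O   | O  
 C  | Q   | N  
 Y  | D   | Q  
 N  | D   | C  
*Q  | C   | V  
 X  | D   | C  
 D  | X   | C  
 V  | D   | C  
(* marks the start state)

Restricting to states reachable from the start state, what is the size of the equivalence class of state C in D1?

2

States {H,J,O,Y} cannot be reached from the start state, so discard them.
Start with accepting vs non-accepting: {C,D,N,Q,V} | {X}.
Split {C,D,N,Q,V} by δ(·,x) → {C,N,Q,V} and {D}.
Refine {C,N,Q,V} on symbol x: members go to different blocks, giving {N,V} and {C,Q}.
Stable partition: {N,V} | {X} | {D} | {C,Q} — 4 equivalence classes.
State C belongs to the block {C,Q}, which has 2 states.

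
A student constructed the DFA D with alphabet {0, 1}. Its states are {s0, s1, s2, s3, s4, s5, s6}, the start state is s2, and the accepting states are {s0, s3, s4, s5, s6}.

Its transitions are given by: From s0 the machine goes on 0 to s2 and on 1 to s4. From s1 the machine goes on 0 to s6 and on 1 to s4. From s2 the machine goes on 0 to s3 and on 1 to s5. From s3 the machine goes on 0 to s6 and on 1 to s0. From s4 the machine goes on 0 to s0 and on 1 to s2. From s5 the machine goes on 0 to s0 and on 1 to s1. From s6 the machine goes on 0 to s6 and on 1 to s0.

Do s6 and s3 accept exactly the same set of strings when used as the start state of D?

Yes

P0 = {s0,s3,s4,s5,s6} | {s1,s2}.
Refine {s0,s3,s4,s5,s6} on symbol 0: members go to different blocks, giving {s3,s4,s5,s6} and {s0}.
Split {s3,s4,s5,s6} by δ(·,0) → {s3,s6} and {s4,s5}.
Stable partition: {s3,s6} | {s1,s2} | {s0} | {s4,s5} — 4 equivalence classes.
s6 and s3 lie in the same block of the stable partition, so they are equivalent — no string distinguishes them.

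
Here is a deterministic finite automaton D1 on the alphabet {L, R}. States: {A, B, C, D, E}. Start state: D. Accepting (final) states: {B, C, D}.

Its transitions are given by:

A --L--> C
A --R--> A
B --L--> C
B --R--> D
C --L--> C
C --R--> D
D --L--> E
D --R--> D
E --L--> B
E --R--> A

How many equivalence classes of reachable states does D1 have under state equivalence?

3

All states are reachable from the start state.
P0 = {B,C,D} | {A,E}.
On input L, block {B,C,D} splits into {B,C} and {D}.
The partition is now stable with 3 blocks: {B,C} | {A,E} | {D}.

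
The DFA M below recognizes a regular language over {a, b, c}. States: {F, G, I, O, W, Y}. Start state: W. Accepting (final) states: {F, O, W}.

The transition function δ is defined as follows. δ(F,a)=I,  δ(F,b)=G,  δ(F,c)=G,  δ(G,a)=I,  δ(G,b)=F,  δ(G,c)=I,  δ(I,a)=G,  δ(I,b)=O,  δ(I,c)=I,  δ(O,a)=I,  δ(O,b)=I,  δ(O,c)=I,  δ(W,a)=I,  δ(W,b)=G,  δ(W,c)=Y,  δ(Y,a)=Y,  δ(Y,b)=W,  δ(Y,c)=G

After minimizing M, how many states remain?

2

Every state is reachable, so we keep all 6.
Start with accepting vs non-accepting: {F,O,W} | {G,I,Y}.
No further refinement is possible. Final partition (2 blocks): {F,O,W} | {G,I,Y}.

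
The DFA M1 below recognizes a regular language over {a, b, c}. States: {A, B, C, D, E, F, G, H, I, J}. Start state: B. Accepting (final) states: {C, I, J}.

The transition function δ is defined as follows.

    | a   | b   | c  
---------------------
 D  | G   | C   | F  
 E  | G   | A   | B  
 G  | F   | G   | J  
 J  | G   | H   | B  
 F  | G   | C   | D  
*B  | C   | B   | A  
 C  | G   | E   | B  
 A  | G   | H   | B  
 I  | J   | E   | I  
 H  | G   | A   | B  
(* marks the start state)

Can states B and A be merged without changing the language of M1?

No

First remove the unreachable states {I}; 9 states remain.
Start with accepting vs non-accepting: {C,J} | {A,B,D,E,F,G,H}.
Split {A,B,D,E,F,G,H} by δ(·,a) → {A,D,E,F,G,H} and {B}.
On input b, block {A,D,E,F,G,H} splits into {A,E,G,H} and {D,F}.
Split {A,E,G,H} by δ(·,a) → {A,E,H} and {G}.
Stable partition: {C,J} | {A,E,H} | {B} | {D,F} | {G} — 5 equivalence classes.
B and A end up in different blocks, so they are distinguishable. For instance, the string 'a' is accepted from only B.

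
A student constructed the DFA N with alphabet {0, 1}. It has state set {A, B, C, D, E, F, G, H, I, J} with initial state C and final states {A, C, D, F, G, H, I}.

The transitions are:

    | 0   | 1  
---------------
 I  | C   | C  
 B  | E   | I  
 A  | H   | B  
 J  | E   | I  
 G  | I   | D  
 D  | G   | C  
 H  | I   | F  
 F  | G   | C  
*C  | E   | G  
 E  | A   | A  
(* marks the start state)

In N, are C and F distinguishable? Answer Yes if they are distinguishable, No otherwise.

Yes

First remove the unreachable states {J}; 9 states remain.
P0 = {A,C,D,F,G,H,I} | {B,E}.
On input 0, block {A,C,D,F,G,H,I} splits into {A,D,F,G,H,I} and {C}.
On input 0, block {A,D,F,G,H,I} splits into {A,D,F,G,H} and {I}.
On input 0, block {A,D,F,G,H} splits into {A,D,F} and {G,H}.
Split {A,D,F} by δ(·,1) → {D,F} and {A}.
Split {B,E} by δ(·,0) → {B} and {E}.
Stable partition: {D,F} | {B} | {C} | {I} | {G,H} | {A} | {E} — 7 equivalence classes.
C and F end up in different blocks, so they are distinguishable. For instance, the string '0' is accepted from only F.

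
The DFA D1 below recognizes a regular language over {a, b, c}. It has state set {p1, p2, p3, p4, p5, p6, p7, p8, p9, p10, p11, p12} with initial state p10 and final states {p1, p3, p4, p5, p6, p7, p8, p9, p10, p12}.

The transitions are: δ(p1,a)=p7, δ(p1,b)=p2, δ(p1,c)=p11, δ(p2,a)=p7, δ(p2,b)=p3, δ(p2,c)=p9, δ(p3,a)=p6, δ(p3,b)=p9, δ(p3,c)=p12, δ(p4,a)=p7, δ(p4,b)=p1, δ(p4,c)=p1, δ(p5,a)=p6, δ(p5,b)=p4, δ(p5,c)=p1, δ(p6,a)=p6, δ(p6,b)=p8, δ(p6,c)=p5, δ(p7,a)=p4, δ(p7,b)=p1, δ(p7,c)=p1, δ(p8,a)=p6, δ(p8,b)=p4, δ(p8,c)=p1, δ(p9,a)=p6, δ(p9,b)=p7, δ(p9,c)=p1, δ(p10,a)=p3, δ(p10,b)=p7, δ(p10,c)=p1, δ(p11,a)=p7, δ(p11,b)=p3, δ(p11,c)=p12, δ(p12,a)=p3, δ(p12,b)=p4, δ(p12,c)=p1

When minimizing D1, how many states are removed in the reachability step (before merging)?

0

Exploring from p10, all states are eventually visited, so none are unreachable.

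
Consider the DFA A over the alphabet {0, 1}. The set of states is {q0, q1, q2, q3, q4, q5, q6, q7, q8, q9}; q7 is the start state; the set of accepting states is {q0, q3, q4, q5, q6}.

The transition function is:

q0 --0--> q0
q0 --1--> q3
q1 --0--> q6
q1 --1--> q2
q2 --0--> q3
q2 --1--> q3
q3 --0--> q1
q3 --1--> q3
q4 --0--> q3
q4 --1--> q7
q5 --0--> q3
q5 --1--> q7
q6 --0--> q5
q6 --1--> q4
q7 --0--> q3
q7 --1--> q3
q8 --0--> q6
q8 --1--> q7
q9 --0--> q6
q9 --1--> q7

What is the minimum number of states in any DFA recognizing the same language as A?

States {q0,q8,q9} cannot be reached from the start state, so discard them.
Initial partition by acceptance: {q3,q4,q5,q6} | {q1,q2,q7}.
Refine {q3,q4,q5,q6} on symbol 0: members go to different blocks, giving {q4,q5,q6} and {q3}.
Refine {q4,q5,q6} on symbol 0: members go to different blocks, giving {q4,q5} and {q6}.
On input 0, block {q1,q2,q7} splits into {q2,q7} and {q1}.
Stable partition: {q4,q5} | {q2,q7} | {q3} | {q6} | {q1} — 5 equivalence classes.

5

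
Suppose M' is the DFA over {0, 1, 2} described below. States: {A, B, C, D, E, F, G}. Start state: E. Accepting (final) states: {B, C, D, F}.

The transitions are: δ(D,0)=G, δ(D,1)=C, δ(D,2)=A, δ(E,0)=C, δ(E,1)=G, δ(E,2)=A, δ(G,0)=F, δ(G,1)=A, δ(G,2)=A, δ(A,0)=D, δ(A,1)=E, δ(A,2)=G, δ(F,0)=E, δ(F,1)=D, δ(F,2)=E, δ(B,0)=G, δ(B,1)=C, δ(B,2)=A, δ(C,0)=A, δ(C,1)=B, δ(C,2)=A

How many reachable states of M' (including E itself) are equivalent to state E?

3

All states are reachable from the start state.
Initial partition by acceptance: {B,C,D,F} | {A,E,G}.
Stable partition: {B,C,D,F} | {A,E,G} — 2 equivalence classes.
State E belongs to the block {A,E,G}, which has 3 states.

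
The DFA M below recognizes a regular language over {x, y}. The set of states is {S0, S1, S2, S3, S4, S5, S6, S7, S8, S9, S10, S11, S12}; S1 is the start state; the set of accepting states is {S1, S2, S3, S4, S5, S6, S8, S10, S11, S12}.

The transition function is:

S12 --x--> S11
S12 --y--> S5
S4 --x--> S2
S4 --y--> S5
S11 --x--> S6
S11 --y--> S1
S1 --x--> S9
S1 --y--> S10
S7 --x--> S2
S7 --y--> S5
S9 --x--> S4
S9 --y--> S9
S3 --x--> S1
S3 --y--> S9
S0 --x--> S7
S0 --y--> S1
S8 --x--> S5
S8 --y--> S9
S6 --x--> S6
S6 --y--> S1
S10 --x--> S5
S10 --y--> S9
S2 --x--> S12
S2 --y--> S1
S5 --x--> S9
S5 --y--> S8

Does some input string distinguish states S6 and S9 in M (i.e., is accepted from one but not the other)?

Yes

Reachable states from the start: {S1,S2,S4,S5,S6,S8,S9,S10,S11,S12}. Unreachable: {S0,S3,S7} — drop them.
P0 = {S1,S2,S4,S5,S6,S8,S10,S11,S12} | {S9}.
Refine {S1,S2,S4,S5,S6,S8,S10,S11,S12} on symbol x: members go to different blocks, giving {S2,S4,S6,S8,S10,S11,S12} and {S1,S5}.
Refine {S2,S4,S6,S8,S10,S11,S12} on symbol x: members go to different blocks, giving {S2,S4,S6,S11,S12} and {S8,S10}.
Stable partition: {S2,S4,S6,S11,S12} | {S9} | {S1,S5} | {S8,S10} — 4 equivalence classes.
S6 and S9 end up in different blocks, so they are distinguishable. For instance, the string 'ε' is accepted from only S6.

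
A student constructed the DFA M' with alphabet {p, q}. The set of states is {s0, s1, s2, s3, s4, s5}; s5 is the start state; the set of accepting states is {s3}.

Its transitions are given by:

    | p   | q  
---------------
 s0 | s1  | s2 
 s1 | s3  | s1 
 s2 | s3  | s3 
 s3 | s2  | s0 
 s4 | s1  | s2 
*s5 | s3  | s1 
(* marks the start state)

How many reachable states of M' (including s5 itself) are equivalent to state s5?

2

States {s4} cannot be reached from the start state, so discard them.
P0 = {s3} | {s0,s1,s2,s5}.
Refine {s0,s1,s2,s5} on symbol p: members go to different blocks, giving {s1,s2,s5} and {s0}.
Split {s1,s2,s5} by δ(·,q) → {s1,s5} and {s2}.
The partition is now stable with 4 blocks: {s3} | {s1,s5} | {s0} | {s2}.
State s5 belongs to the block {s1,s5}, which has 2 states.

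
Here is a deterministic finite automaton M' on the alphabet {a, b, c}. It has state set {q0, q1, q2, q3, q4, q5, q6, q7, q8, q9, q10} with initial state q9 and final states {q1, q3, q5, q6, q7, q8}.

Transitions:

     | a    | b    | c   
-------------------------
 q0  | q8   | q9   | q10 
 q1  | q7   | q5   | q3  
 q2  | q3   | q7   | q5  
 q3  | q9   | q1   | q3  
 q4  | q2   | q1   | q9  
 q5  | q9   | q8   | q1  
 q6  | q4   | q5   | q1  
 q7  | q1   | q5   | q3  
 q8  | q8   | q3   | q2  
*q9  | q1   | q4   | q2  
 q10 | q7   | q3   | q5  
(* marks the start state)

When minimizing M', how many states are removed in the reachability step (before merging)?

3

Starting at q9 and following transitions, the reachable set is {q1, q2, q3, q4, q5, q7, q8, q9}. That leaves q0, q6, q10 unreachable — 3 in total.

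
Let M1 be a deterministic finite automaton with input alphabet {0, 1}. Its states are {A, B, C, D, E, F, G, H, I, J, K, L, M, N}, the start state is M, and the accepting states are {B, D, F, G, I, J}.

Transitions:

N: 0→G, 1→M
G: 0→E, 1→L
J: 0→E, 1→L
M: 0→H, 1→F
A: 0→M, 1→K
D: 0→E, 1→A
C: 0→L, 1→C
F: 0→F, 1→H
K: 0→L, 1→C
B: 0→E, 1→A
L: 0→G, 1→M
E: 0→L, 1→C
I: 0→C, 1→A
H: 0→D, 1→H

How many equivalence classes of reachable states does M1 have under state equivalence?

8

States {B,I,J,N} cannot be reached from the start state, so discard them.
Start with accepting vs non-accepting: {D,F,G} | {A,C,E,H,K,L,M}.
On input 0, block {D,F,G} splits into {D,G} and {F}.
Refine {A,C,E,H,K,L,M} on symbol 0: members go to different blocks, giving {A,C,E,K,M} and {H,L}.
Refine {D,G} on symbol 1: members go to different blocks, giving {D} and {G}.
Split {A,C,E,K,M} by δ(·,0) → {C,E,K,M} and {A}.
Split {C,E,K,M} by δ(·,1) → {C,E,K} and {M}.
Split {H,L} by δ(·,0) → {H} and {L}.
The partition is now stable with 8 blocks: {D} | {C,E,K} | {F} | {H} | {G} | {A} | {M} | {L}.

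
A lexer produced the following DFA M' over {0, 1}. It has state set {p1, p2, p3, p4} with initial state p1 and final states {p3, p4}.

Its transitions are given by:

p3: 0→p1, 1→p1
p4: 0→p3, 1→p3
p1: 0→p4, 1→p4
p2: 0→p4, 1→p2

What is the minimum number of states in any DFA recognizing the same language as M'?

First remove the unreachable states {p2}; 3 states remain.
P0 = {p3,p4} | {p1}.
On input 0, block {p3,p4} splits into {p3} and {p4}.
The partition is now stable with 3 blocks: {p3} | {p1} | {p4}.

3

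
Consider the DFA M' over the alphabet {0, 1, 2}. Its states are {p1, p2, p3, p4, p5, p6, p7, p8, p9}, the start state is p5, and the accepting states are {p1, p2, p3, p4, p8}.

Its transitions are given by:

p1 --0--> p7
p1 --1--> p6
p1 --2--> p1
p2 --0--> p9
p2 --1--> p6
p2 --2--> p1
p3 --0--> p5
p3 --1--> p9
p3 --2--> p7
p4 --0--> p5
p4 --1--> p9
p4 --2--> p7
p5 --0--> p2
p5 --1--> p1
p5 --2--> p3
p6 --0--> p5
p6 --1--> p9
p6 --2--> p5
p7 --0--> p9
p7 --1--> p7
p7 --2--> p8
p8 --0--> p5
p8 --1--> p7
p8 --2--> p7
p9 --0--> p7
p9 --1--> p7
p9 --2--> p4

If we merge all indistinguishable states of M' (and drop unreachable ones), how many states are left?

All states are reachable from the start state.
Start with accepting vs non-accepting: {p1,p2,p3,p4,p8} | {p5,p6,p7,p9}.
Refine {p1,p2,p3,p4,p8} on symbol 2: members go to different blocks, giving {p3,p4,p8} and {p1,p2}.
Refine {p5,p6,p7,p9} on symbol 0: members go to different blocks, giving {p6,p7,p9} and {p5}.
On input 0, block {p6,p7,p9} splits into {p7,p9} and {p6}.
No further refinement is possible. Final partition (5 blocks): {p3,p4,p8} | {p7,p9} | {p1,p2} | {p5} | {p6}.

5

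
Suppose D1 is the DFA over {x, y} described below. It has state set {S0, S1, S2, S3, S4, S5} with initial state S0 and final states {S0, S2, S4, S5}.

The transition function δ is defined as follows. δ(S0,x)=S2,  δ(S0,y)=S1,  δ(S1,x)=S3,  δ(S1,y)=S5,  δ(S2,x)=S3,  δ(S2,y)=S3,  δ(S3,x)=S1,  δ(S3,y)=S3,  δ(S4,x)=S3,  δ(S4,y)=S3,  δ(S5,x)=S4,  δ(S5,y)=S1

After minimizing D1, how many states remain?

4

Initial partition by acceptance: {S0,S2,S4,S5} | {S1,S3}.
On input x, block {S0,S2,S4,S5} splits into {S0,S5} and {S2,S4}.
On input y, block {S1,S3} splits into {S1} and {S3}.
Stable partition: {S0,S5} | {S1} | {S2,S4} | {S3} — 4 equivalence classes.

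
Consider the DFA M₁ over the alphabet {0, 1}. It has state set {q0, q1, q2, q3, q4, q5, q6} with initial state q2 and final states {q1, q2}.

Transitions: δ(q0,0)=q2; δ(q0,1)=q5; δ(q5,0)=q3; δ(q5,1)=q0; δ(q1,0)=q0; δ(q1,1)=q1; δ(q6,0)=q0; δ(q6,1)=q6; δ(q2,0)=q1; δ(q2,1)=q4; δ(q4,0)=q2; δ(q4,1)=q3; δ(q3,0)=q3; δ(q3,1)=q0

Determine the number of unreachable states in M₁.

1

Starting at q2 and following transitions, the reachable set is {q0, q1, q2, q3, q4, q5}. That leaves q6 unreachable — 1 in total.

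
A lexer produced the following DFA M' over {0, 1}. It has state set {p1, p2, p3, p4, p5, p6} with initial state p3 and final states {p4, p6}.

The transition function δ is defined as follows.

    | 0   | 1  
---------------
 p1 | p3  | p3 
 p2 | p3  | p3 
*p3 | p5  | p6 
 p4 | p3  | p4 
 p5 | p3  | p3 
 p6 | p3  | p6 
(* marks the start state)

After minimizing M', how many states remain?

First remove the unreachable states {p1,p2,p4}; 3 states remain.
P0 = {p6} | {p3,p5}.
Split {p3,p5} by δ(·,1) → {p3} and {p5}.
Stable partition: {p6} | {p3} | {p5} — 3 equivalence classes.

3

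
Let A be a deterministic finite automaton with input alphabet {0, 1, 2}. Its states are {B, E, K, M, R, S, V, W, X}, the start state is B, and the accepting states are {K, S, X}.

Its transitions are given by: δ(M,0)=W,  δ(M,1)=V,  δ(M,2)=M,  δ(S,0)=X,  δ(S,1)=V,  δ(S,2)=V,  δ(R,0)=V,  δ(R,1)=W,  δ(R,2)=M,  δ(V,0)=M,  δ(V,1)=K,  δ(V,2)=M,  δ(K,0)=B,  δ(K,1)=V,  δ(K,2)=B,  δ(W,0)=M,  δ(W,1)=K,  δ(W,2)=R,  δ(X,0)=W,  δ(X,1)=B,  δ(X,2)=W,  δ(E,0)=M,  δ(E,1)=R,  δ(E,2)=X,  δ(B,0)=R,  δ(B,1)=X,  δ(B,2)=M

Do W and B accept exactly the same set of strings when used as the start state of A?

Reachable states from the start: {B,K,M,R,V,W,X}. Unreachable: {E,S} — drop them.
Start with accepting vs non-accepting: {K,X} | {B,M,R,V,W}.
Split {B,M,R,V,W} by δ(·,1) → {B,V,W} and {M,R}.
Stable partition: {K,X} | {B,V,W} | {M,R} — 3 equivalence classes.
W and B lie in the same block of the stable partition, so they are equivalent — no string distinguishes them.

Yes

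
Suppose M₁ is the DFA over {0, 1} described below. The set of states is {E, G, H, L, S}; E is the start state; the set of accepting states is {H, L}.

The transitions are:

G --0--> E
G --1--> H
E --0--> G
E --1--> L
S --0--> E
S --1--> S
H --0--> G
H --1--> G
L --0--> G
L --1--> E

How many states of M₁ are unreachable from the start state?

BFS from E reaches {E, G, H, L}; the 1 state(s) S are never visited.

1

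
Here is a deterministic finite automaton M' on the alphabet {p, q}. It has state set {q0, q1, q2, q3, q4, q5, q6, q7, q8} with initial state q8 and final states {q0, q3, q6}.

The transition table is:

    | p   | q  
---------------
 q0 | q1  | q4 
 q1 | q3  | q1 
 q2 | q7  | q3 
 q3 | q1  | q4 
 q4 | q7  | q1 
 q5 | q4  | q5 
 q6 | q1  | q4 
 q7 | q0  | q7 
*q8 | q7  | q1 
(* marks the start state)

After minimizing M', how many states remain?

3

States {q2,q5,q6} cannot be reached from the start state, so discard them.
P0 = {q0,q3} | {q1,q4,q7,q8}.
Refine {q1,q4,q7,q8} on symbol p: members go to different blocks, giving {q1,q7} and {q4,q8}.
The partition is now stable with 3 blocks: {q0,q3} | {q1,q7} | {q4,q8}.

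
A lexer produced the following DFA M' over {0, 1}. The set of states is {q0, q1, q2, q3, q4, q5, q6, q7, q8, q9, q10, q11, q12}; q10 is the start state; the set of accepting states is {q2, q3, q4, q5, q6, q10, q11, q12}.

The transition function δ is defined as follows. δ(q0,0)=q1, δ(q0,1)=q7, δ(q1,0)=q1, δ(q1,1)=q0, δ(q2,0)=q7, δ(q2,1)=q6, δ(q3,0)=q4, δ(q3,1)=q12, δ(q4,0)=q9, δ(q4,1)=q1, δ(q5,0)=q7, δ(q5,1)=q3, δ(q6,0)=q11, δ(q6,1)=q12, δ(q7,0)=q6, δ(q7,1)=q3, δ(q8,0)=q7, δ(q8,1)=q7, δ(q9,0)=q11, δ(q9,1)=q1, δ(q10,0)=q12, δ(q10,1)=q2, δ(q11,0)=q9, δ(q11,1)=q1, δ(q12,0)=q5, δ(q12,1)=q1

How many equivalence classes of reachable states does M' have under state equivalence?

9

First remove the unreachable states {q8}; 12 states remain.
Start with accepting vs non-accepting: {q2,q3,q4,q5,q6,q10,q11,q12} | {q0,q1,q7,q9}.
Refine {q2,q3,q4,q5,q6,q10,q11,q12} on symbol 0: members go to different blocks, giving {q2,q4,q5,q11} and {q3,q6,q10,q12}.
On input 1, block {q2,q4,q5,q11} splits into {q2,q5} and {q4,q11}.
Split {q0,q1,q7,q9} by δ(·,0) → {q0,q1} and {q7} and {q9}.
On input 1, block {q0,q1} splits into {q0} and {q1}.
Split {q3,q6,q10,q12} by δ(·,0) → {q3,q6} and {q10} and {q12}.
No further refinement is possible. Final partition (9 blocks): {q2,q5} | {q0} | {q3,q6} | {q4,q11} | {q7} | {q9} | {q1} | {q10} | {q12}.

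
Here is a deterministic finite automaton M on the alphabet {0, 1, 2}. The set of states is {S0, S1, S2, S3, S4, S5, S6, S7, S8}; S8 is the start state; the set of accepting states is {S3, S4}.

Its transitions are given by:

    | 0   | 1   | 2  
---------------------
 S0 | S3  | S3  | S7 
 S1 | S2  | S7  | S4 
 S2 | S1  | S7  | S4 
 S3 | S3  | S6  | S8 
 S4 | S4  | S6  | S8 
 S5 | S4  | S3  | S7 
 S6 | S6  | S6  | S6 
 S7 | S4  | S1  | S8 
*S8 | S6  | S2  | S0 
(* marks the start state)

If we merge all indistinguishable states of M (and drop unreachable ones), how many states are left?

6

Reachable states from the start: {S0,S1,S2,S3,S4,S6,S7,S8}. Unreachable: {S5} — drop them.
Start with accepting vs non-accepting: {S3,S4} | {S0,S1,S2,S6,S7,S8}.
On input 0, block {S0,S1,S2,S6,S7,S8} splits into {S1,S2,S6,S8} and {S0,S7}.
Refine {S1,S2,S6,S8} on symbol 1: members go to different blocks, giving {S1,S2} and {S6,S8}.
On input 1, block {S0,S7} splits into {S0} and {S7}.
Split {S6,S8} by δ(·,1) → {S6} and {S8}.
Stable partition: {S3,S4} | {S1,S2} | {S0} | {S6} | {S7} | {S8} — 6 equivalence classes.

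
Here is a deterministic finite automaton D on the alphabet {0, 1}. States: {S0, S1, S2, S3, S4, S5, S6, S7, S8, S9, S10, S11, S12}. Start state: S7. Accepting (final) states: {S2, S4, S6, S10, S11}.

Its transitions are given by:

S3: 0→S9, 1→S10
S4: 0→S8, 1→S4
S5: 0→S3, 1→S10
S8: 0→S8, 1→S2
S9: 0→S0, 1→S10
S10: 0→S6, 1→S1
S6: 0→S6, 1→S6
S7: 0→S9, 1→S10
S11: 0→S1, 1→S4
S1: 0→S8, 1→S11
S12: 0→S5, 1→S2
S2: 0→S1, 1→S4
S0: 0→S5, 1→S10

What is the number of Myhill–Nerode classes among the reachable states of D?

5

Reachable states from the start: {S0,S1,S2,S3,S4,S5,S6,S7,S8,S9,S10,S11}. Unreachable: {S12} — drop them.
Initial partition by acceptance: {S2,S4,S6,S10,S11} | {S0,S1,S3,S5,S7,S8,S9}.
On input 0, block {S2,S4,S6,S10,S11} splits into {S2,S4,S11} and {S6,S10}.
Refine {S0,S1,S3,S5,S7,S8,S9} on symbol 1: members go to different blocks, giving {S0,S3,S5,S7,S9} and {S1,S8}.
Split {S6,S10} by δ(·,1) → {S6} and {S10}.
Stable partition: {S2,S4,S11} | {S0,S3,S5,S7,S9} | {S6} | {S1,S8} | {S10} — 5 equivalence classes.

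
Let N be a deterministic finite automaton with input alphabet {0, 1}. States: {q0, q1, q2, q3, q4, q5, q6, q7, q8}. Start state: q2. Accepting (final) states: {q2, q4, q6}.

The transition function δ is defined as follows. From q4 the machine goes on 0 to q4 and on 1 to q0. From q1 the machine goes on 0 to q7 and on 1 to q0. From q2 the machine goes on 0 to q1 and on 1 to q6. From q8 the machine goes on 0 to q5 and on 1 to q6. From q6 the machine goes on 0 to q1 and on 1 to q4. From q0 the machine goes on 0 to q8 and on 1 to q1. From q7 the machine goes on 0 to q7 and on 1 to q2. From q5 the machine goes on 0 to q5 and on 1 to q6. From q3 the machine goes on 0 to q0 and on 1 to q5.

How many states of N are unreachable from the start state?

1

No path from q2 leads to q3; the other 8 states are all reachable.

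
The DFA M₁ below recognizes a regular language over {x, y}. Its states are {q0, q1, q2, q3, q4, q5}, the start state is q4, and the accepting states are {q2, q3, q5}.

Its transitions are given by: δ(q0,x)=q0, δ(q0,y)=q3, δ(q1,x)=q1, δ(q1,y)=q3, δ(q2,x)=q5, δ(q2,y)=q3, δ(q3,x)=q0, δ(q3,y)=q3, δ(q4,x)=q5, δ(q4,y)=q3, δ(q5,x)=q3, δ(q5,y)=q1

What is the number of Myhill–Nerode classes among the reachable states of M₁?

States {q2} cannot be reached from the start state, so discard them.
Start with accepting vs non-accepting: {q3,q5} | {q0,q1,q4}.
Refine {q3,q5} on symbol x: members go to different blocks, giving {q3} and {q5}.
Refine {q0,q1,q4} on symbol x: members go to different blocks, giving {q0,q1} and {q4}.
The partition is now stable with 4 blocks: {q3} | {q0,q1} | {q5} | {q4}.

4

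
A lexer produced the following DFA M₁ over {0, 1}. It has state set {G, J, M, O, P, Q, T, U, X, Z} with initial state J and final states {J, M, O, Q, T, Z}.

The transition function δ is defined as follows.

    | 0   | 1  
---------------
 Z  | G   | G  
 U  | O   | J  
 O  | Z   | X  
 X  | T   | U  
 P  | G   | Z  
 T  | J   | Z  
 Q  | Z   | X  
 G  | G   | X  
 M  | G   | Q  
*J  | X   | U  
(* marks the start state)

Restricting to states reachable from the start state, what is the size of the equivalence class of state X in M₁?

1

Reachable states from the start: {G,J,O,T,U,X,Z}. Unreachable: {M,P,Q} — drop them.
P0 = {J,O,T,Z} | {G,U,X}.
On input 0, block {J,O,T,Z} splits into {J,Z} and {O,T}.
On input 0, block {G,U,X} splits into {U,X} and {G}.
On input 0, block {J,Z} splits into {Z} and {J}.
On input 1, block {U,X} splits into {U} and {X}.
Split {O,T} by δ(·,0) → {T} and {O}.
No further refinement is possible. Final partition (7 blocks): {Z} | {U} | {T} | {G} | {J} | {X} | {O}.
The equivalence class containing X is {X}, of size 1.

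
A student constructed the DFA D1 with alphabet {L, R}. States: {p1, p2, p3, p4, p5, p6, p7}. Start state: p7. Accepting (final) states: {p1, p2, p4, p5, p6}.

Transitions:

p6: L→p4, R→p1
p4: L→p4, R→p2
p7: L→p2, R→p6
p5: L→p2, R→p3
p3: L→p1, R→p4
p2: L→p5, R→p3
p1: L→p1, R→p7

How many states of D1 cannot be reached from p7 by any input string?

Exploring from p7, all states are eventually visited, so none are unreachable.

0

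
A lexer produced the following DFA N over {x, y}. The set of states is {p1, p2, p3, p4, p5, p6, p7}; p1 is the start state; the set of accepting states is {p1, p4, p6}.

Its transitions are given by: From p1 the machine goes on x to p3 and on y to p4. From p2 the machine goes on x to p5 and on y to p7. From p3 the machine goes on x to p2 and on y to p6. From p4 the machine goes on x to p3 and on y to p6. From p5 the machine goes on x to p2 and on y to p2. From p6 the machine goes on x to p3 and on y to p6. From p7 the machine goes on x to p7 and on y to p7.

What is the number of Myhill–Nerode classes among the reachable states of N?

3

Every state is reachable, so we keep all 7.
P0 = {p1,p4,p6} | {p2,p3,p5,p7}.
On input y, block {p2,p3,p5,p7} splits into {p2,p5,p7} and {p3}.
Stable partition: {p1,p4,p6} | {p2,p5,p7} | {p3} — 3 equivalence classes.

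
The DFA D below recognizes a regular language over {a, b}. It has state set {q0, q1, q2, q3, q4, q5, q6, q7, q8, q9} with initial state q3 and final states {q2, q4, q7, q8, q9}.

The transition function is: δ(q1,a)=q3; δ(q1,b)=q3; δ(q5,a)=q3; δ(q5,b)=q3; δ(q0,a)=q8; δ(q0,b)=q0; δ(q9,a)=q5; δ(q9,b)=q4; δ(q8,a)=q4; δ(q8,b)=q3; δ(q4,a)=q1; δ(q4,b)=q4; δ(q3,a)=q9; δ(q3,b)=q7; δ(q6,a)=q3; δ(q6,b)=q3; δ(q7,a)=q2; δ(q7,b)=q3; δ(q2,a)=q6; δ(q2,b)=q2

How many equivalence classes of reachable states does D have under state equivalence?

Reachable states from the start: {q1,q2,q3,q4,q5,q6,q7,q9}. Unreachable: {q0,q8} — drop them.
Start with accepting vs non-accepting: {q2,q4,q7,q9} | {q1,q3,q5,q6}.
Refine {q2,q4,q7,q9} on symbol a: members go to different blocks, giving {q2,q4,q9} and {q7}.
On input a, block {q1,q3,q5,q6} splits into {q1,q5,q6} and {q3}.
The partition is now stable with 4 blocks: {q2,q4,q9} | {q1,q5,q6} | {q7} | {q3}.

4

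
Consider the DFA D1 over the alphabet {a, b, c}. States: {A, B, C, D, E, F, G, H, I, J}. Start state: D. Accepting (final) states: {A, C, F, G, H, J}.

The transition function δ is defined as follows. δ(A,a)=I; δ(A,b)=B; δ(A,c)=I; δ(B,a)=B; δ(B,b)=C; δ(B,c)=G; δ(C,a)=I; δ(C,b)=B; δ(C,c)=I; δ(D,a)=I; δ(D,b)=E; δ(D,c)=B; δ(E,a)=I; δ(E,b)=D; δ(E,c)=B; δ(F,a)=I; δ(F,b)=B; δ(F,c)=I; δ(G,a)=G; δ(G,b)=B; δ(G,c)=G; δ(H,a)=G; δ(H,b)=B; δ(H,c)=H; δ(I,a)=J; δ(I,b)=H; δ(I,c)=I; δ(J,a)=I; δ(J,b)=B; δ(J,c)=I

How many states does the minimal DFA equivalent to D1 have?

Reachable states from the start: {B,C,D,E,G,H,I,J}. Unreachable: {A,F} — drop them.
P0 = {C,G,H,J} | {B,D,E,I}.
Refine {C,G,H,J} on symbol a: members go to different blocks, giving {C,J} and {G,H}.
On input a, block {B,D,E,I} splits into {B,D,E} and {I}.
Refine {B,D,E} on symbol a: members go to different blocks, giving {D,E} and {B}.
Stable partition: {C,J} | {D,E} | {G,H} | {I} | {B} — 5 equivalence classes.

5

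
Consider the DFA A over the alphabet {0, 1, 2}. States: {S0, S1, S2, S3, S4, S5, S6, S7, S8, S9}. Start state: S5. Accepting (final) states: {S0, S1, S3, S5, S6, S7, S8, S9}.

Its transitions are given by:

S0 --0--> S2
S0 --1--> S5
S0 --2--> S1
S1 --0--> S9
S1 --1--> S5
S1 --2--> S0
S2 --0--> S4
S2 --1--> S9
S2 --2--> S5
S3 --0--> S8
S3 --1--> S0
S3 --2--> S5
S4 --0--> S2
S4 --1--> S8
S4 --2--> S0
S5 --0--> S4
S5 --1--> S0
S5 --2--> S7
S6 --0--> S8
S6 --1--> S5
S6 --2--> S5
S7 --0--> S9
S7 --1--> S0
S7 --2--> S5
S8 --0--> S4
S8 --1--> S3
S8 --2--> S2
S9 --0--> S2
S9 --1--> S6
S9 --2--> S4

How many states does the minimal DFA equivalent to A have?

4

Initial partition by acceptance: {S0,S1,S3,S5,S6,S7,S8,S9} | {S2,S4}.
On input 0, block {S0,S1,S3,S5,S6,S7,S8,S9} splits into {S0,S5,S8,S9} and {S1,S3,S6,S7}.
Split {S0,S5,S8,S9} by δ(·,1) → {S0,S5} and {S8,S9}.
The partition is now stable with 4 blocks: {S0,S5} | {S2,S4} | {S1,S3,S6,S7} | {S8,S9}.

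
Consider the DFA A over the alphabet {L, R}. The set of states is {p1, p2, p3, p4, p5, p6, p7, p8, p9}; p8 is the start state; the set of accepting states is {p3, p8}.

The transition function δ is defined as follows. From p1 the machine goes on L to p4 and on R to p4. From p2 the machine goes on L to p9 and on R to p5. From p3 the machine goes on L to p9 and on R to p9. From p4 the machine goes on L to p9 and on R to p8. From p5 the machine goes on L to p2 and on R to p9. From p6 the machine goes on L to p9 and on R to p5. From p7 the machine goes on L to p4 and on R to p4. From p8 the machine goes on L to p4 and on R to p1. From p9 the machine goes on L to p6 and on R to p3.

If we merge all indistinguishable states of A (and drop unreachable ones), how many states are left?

7

States {p7} cannot be reached from the start state, so discard them.
Initial partition by acceptance: {p3,p8} | {p1,p2,p4,p5,p6,p9}.
On input R, block {p1,p2,p4,p5,p6,p9} splits into {p1,p2,p5,p6} and {p4,p9}.
Refine {p3,p8} on symbol R: members go to different blocks, giving {p3} and {p8}.
Split {p1,p2,p5,p6} by δ(·,L) → {p1,p2,p6} and {p5}.
Split {p1,p2,p6} by δ(·,R) → {p2,p6} and {p1}.
Refine {p4,p9} on symbol L: members go to different blocks, giving {p4} and {p9}.
The partition is now stable with 7 blocks: {p3} | {p2,p6} | {p4} | {p8} | {p5} | {p1} | {p9}.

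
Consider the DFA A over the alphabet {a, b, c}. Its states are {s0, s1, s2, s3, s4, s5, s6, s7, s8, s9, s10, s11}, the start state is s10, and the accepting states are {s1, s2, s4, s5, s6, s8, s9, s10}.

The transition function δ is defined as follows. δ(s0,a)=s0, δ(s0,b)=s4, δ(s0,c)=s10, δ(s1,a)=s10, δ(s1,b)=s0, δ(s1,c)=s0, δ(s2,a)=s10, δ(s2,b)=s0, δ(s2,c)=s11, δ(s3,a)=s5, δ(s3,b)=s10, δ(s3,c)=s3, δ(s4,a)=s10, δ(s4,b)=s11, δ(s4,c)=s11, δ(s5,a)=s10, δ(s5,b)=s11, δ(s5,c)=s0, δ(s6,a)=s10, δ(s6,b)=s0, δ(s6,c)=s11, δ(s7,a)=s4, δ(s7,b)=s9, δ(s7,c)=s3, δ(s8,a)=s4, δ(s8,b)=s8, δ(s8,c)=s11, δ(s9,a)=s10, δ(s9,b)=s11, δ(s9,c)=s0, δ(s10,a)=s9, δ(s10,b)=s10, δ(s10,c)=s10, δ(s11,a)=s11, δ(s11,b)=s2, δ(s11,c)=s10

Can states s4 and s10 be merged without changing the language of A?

No

Reachable states from the start: {s0,s2,s4,s9,s10,s11}. Unreachable: {s1,s3,s5,s6,s7,s8} — drop them.
P0 = {s2,s4,s9,s10} | {s0,s11}.
Split {s2,s4,s9,s10} by δ(·,b) → {s2,s4,s9} and {s10}.
Stable partition: {s2,s4,s9} | {s0,s11} | {s10} — 3 equivalence classes.
s4 and s10 end up in different blocks, so they are distinguishable. For instance, the string 'b' is accepted from only s10.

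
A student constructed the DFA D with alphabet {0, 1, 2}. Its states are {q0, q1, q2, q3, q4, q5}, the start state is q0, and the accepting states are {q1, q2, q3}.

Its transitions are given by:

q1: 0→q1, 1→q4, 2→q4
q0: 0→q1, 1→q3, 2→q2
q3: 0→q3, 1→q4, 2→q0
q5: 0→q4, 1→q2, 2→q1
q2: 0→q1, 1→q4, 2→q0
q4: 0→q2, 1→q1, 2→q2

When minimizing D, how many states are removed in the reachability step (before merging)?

Starting at q0 and following transitions, the reachable set is {q0, q1, q2, q3, q4}. That leaves q5 unreachable — 1 in total.

1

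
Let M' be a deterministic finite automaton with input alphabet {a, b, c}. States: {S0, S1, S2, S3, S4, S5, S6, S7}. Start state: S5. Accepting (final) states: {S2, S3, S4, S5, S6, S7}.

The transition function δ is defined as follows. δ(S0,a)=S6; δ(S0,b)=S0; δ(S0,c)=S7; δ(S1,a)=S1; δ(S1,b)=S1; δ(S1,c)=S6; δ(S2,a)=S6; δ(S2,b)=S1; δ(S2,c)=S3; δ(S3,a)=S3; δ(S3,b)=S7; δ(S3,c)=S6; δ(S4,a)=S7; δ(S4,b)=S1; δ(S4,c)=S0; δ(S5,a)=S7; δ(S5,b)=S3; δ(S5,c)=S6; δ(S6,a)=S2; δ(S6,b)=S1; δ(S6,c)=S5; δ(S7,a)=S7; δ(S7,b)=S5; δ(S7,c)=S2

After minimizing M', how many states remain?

States {S0,S4} cannot be reached from the start state, so discard them.
P0 = {S2,S3,S5,S6,S7} | {S1}.
Split {S2,S3,S5,S6,S7} by δ(·,b) → {S3,S5,S7} and {S2,S6}.
No further refinement is possible. Final partition (3 blocks): {S3,S5,S7} | {S1} | {S2,S6}.

3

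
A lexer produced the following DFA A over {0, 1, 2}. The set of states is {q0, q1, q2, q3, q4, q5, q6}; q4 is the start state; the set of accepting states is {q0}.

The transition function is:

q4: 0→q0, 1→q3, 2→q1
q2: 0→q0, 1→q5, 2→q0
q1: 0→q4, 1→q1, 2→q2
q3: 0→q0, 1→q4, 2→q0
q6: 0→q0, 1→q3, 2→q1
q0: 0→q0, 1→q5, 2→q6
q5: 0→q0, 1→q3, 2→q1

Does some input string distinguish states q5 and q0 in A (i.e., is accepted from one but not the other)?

Yes

All states are reachable from the start state.
Start with accepting vs non-accepting: {q0} | {q1,q2,q3,q4,q5,q6}.
Refine {q1,q2,q3,q4,q5,q6} on symbol 0: members go to different blocks, giving {q2,q3,q4,q5,q6} and {q1}.
On input 2, block {q2,q3,q4,q5,q6} splits into {q4,q5,q6} and {q2,q3}.
Stable partition: {q0} | {q4,q5,q6} | {q1} | {q2,q3} — 4 equivalence classes.
q5 and q0 end up in different blocks, so they are distinguishable. For instance, the string 'ε' is accepted from only q0.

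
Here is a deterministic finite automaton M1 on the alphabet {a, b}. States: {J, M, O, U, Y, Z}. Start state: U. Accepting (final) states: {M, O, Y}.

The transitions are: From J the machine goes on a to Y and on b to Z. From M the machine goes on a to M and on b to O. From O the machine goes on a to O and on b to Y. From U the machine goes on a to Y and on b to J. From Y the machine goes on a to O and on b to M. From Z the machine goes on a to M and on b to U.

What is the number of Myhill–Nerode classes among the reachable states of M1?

P0 = {M,O,Y} | {J,U,Z}.
The partition is now stable with 2 blocks: {M,O,Y} | {J,U,Z}.

2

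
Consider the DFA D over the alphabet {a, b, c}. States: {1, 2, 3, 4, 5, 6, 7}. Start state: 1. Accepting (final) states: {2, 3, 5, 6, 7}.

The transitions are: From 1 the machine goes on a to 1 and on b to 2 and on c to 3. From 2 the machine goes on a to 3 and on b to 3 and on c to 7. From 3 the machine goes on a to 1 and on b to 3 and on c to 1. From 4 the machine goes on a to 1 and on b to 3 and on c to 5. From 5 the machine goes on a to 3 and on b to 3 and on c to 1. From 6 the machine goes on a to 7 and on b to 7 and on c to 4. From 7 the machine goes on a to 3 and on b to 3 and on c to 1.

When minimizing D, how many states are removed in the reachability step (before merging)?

No path from 1 leads to 4, 5, 6; the other 4 states are all reachable.

3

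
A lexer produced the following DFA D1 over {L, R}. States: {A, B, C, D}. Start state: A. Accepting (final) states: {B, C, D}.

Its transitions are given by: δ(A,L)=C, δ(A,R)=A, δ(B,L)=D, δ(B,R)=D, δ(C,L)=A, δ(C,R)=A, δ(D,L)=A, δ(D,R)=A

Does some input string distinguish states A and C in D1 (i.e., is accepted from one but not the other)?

Yes

First remove the unreachable states {B,D}; 2 states remain.
Start with accepting vs non-accepting: {C} | {A}.
No further refinement is possible. Final partition (2 blocks): {C} | {A}.
A and C end up in different blocks, so they are distinguishable. For instance, the string 'ε' is accepted from only C.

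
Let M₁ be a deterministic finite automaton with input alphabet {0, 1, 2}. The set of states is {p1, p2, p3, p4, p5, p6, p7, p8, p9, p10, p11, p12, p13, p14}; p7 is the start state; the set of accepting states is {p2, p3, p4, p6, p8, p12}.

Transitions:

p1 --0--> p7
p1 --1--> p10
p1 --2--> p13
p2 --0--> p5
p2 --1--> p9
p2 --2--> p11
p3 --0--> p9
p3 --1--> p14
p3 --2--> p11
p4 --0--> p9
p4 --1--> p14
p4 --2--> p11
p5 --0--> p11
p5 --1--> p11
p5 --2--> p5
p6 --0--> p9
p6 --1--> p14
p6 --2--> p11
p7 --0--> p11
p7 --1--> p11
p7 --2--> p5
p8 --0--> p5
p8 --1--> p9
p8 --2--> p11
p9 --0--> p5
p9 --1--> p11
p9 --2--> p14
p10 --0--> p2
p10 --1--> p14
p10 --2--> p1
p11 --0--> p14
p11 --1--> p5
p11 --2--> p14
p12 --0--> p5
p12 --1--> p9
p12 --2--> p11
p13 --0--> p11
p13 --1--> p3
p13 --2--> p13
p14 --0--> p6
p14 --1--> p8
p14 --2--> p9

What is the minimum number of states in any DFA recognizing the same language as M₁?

States {p1,p2,p3,p4,p10,p12,p13} cannot be reached from the start state, so discard them.
Start with accepting vs non-accepting: {p6,p8} | {p5,p7,p9,p11,p14}.
Refine {p5,p7,p9,p11,p14} on symbol 0: members go to different blocks, giving {p5,p7,p9,p11} and {p14}.
Split {p6,p8} by δ(·,1) → {p6} and {p8}.
Refine {p5,p7,p9,p11} on symbol 0: members go to different blocks, giving {p5,p7,p9} and {p11}.
Split {p5,p7,p9} by δ(·,0) → {p5,p7} and {p9}.
The partition is now stable with 6 blocks: {p6} | {p5,p7} | {p14} | {p8} | {p11} | {p9}.

6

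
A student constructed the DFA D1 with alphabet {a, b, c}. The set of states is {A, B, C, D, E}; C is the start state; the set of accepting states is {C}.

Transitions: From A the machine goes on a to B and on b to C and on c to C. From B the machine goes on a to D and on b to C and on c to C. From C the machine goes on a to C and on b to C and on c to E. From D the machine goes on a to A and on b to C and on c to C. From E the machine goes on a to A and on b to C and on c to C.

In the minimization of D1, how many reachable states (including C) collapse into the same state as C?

1

Every state is reachable, so we keep all 5.
P0 = {C} | {A,B,D,E}.
The partition is now stable with 2 blocks: {C} | {A,B,D,E}.
The equivalence class containing C is {C}, of size 1.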